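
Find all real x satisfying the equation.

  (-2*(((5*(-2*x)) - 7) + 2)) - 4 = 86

Step 1. [(-2*(((5*(-2*x)) - 7) + 2)) - 4 = 86] -2 | LHS and -2 | 86: pull -2 out, so factor: (((5*(-2*x)) - 7) + 2) + 2 = -43.
Step 2. [(((5*(-2*x)) - 7) + 2) + 2 = -43] peel the +2: subtract 2 from each side. So sub: ((5*(-2*x)) - 7) + 2 = -45.
Step 3. [((5*(-2*x)) - 7) + 2 = -45] +2 is outermost — subtract 2 both sides. So sub: (5*(-2*x)) - 7 = -47.
Step 4. [(5*(-2*x)) - 7 = -47] the outer -7 inverts by adding 7 ⇒ sub: 5*(-2*x) = -40.
Step 5. [5*(-2*x) = -40] leading coefficient 5: divide by 5. So div: -2*x = -8.
Step 6. [-2*x = -8] divide by the outer -2 ⇒ div: x = 4.

Answer: x ∈ {4}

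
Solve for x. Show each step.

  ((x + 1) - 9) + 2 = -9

Step 1. [((x + 1) - 9) + 2 = -9] +2 is outermost — subtract 2 both sides, so sub: (x + 1) - 9 = -11.
Step 2. [(x + 1) - 9 = -11] -9 is outermost — add 9 both sides, so sub: x + 1 = -2.
Step 3. [x + 1 = -2] +1 is outermost — subtract 1 both sides ⇒ sub: x = -3.

Answer: x ∈ {-3}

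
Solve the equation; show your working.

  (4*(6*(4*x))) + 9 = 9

Step 1. [(4*(6*(4*x))) + 9 = 9] +9 is outermost — subtract 9 both sides, so sub: 4*(6*(4*x)) = 0.
Step 2. [4*(6*(4*x)) = 0] 4·(inner) — divide through by 4. So div: 6*(4*x) = 0.
Step 3. [6*(4*x) = 0] LHS = 6·(…); ÷6 both sides ⇒ div: 4*x = 0.
Step 4. [4*x = 0] 4 out front; divide by 4 ⇒ div: x = 0.

Answer: x ∈ {0}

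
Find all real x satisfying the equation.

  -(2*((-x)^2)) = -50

Step 1. [-(2*((-x)^2)) = -50] LHS negated; negate both sides, so neg: 2*((-x)^2) = 50.
Step 2. [2*((-x)^2) = 50] LHS = 2·(…); ÷2 both sides. So div: (-x)^2 = 25.
Step 3. [(-x)^2 = 25] 25 ≥ 0, LHS is (·)² — take ±√. So sqrt: -x = 5 or -5.
Step 4. [-x = 5 or -5] leading − — multiply by −1, so neg: x = -5 or 5.

Answer: x ∈ {-5, 5}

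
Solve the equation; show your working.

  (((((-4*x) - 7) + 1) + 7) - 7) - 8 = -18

Step 1. [(((((-4*x) - 7) + 1) + 7) - 7) - 8 = -18] the outer -8 inverts by adding 8. So sub: ((((-4*x) - 7) + 1) + 7) - 7 = -10.
Step 2. [((((-4*x) - 7) + 1) + 7) - 7 = -10] peel the -7: add 7 from each side, so sub: (((-4*x) - 7) + 1) + 7 = -3.
Step 3. [(((-4*x) - 7) + 1) + 7 = -3] the outer +7 inverts by subtracting 7. So sub: ((-4*x) - 7) + 1 = -10.
Step 4. [((-4*x) - 7) + 1 = -10] subtract 1: x sits inside (… + 1), so sub: (-4*x) - 7 = -11.
Step 5. [(-4*x) - 7 = -11] the outer -7 inverts by adding 7. So sub: -4*x = -4.
Step 6. [-4*x = -4] LHS = -4·(…); ÷-4 both sides, so div: x = 1.

Answer: x ∈ {1}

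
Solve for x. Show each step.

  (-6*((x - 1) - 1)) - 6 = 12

Step 1. [(-6*((x - 1) - 1)) - 6 = 12] -6 | LHS and -6 | 12: pull -6 out. So factor: ((x - 1) - 1) + 1 = -2.
Step 2. [((x - 1) - 1) + 1 = -2] peel the +1: subtract 1 from each side, so sub: (x - 1) - 1 = -3.
Step 3. [(x - 1) - 1 = -3] peel the -1: add 1 from each side ⇒ sub: x - 1 = -2.
Step 4. [x - 1 = -2] peel the -1: add 1 from each side ⇒ sub: x = -1.

Answer: x ∈ {-1}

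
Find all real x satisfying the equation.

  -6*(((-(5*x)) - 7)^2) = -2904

Step 1. [-6*(((-(5*x)) - 7)^2) = -2904] -6 out front; divide by -6. So div: ((-(5*x)) - 7)^2 = 484.
Step 2. [((-(5*x)) - 7)^2 = 484] √ both sides: 484 ≥ 0 gives two branches. So sqrt: (-(5*x)) - 7 = 22 or -22.
Step 3. [(-(5*x)) - 7 = 22 or -22] peel the -7: add 7 from each side, so sub: -(5*x) = 29 or -15.
Step 4. [-(5*x) = 29 or -15] LHS negated; negate both sides, so neg: 5*x = -29 or 15.
Step 5. [5*x = -29 or 15] 5 out front; divide by 5 ⇒ div: x = -29/5 or 3.

Answer: x ∈ {-29/5, 3}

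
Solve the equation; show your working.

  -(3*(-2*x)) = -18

Step 1. [-(3*(-2*x)) = -18] leading − — multiply by −1, so neg: 3*(-2*x) = 18.
Step 2. [3*(-2*x) = 18] 3 out front; divide by 3. So div: -2*x = 6.
Step 3. [-2*x = 6] -2·(inner) — divide through by -2 ⇒ div: x = -3.

Answer: x ∈ {-3}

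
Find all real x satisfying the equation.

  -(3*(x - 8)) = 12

Step 1. [-(3*(x - 8)) = 12] LHS negated; negate both sides ⇒ neg: 3*(x - 8) = -12.
Step 2. [3*(x - 8) = -12] 3 out front; divide by 3 ⇒ div: x - 8 = -4.
Step 3. [x - 8 = -4] the outer -8 inverts by adding 8, so sub: x = 4.

Answer: x ∈ {4}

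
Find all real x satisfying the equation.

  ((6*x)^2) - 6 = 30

Step 1. [((6*x)^2) - 6 = 30] the outer -6 inverts by adding 6, so sub: (6*x)^2 = 36.
Step 2. [(6*x)^2 = 36] √ both sides: 36 ≥ 0 gives two branches. So sqrt: 6*x = 6 or -6.
Step 3. [6*x = 6 or -6] LHS = 6·(…); ÷6 both sides, so div: x = 1 or -1.

Answer: x ∈ {-1, 1}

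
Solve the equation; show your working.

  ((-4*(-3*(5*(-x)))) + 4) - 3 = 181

Step 1. [((-4*(-3*(5*(-x)))) + 4) - 3 = 181] the outer -3 inverts by adding 3 ⇒ sub: (-4*(-3*(5*(-x)))) + 4 = 184.
Step 2. [(-4*(-3*(5*(-x)))) + 4 = 184] +4 is outermost — subtract 4 both sides. So sub: -4*(-3*(5*(-x))) = 180.
Step 3. [-4*(-3*(5*(-x))) = 180] -4·(inner) — divide through by -4 ⇒ div: -3*(5*(-x)) = -45.
Step 4. [-3*(5*(-x)) = -45] LHS = -3·(…); ÷-3 both sides ⇒ div: 5*(-x) = 15.
Step 5. [5*(-x) = 15] LHS = 5·(…); ÷5 both sides. So div: -x = 3.
Step 6. [-x = 3] flip signs both sides. So neg: x = -3.

Answer: x ∈ {-3}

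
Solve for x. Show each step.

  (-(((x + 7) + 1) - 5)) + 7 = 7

Step 1. [(-(((x + 7) + 1) - 5)) + 7 = 7] the outer +7 inverts by subtracting 7 ⇒ sub: -(((x + 7) + 1) - 5) = 0.
Step 2. [-(((x + 7) + 1) - 5) = 0] leading − — multiply by −1. So neg: ((x + 7) + 1) - 5 = 0.
Step 3. [((x + 7) + 1) - 5 = 0] -5 is outermost — add 5 both sides. So sub: (x + 7) + 1 = 5.
Step 4. [(x + 7) + 1 = 5] peel the +1: subtract 1 from each side ⇒ sub: x + 7 = 4.
Step 5. [x + 7 = 4] peel the +7: subtract 7 from each side ⇒ sub: x = -3.

Answer: x ∈ {-3}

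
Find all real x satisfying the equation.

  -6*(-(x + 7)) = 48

Step 1. [-6*(-(x + 7)) = 48] -6 out front; divide by -6, so div: -(x + 7) = -8.
Step 2. [-(x + 7) = -8] LHS negated; negate both sides, so neg: x + 7 = 8.
Step 3. [x + 7 = 8] +7 is outermost — subtract 7 both sides, so sub: x = 1.

Answer: x ∈ {1}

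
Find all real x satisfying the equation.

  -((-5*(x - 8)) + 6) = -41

Step 1. [-((-5*(x - 8)) + 6) = -41] flip signs both sides ⇒ neg: (-5*(x - 8)) + 6 = 41.
Step 2. [(-5*(x - 8)) + 6 = 41] 6 comes off first (subtract 6). So sub: -5*(x - 8) = 35.
Step 3. [-5*(x - 8) = 35] -5·(inner) — divide through by -5 ⇒ div: x - 8 = -7.
Step 4. [x - 8 = -7] peel the -8: add 8 from each side ⇒ sub: x = 1.

Answer: x ∈ {1}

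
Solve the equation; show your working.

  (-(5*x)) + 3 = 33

Step 1. [(-(5*x)) + 3 = 33] subtract 3: x sits inside (… + 3) ⇒ sub: -(5*x) = 30.
Step 2. [-(5*x) = 30] LHS negated; negate both sides, so neg: 5*x = -30.
Step 3. [5*x = -30] 5 out front; divide by 5. So div: x = -6.

Answer: x ∈ {-6}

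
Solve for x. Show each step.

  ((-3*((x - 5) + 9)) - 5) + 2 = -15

Step 1. [((-3*((x - 5) + 9)) - 5) + 2 = -15] subtract 2: x sits inside (… + 2). So sub: (-3*((x - 5) + 9)) - 5 = -17.
Step 2. [(-3*((x - 5) + 9)) - 5 = -17] add 5: x sits inside (… - 5) ⇒ sub: -3*((x - 5) + 9) = -12.
Step 3. [-3*((x - 5) + 9) = -12] divide by the outer -3. So div: (x - 5) + 9 = 4.
Step 4. [(x - 5) + 9 = 4] peel the +9: subtract 9 from each side ⇒ sub: x - 5 = -5.
Step 5. [x - 5 = -5] 5 comes off first (add 5), so sub: x = 0.

Answer: x ∈ {0}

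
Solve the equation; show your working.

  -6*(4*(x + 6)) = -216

Step 1. [-6*(4*(x + 6)) = -216] divide by the outer -6 ⇒ div: 4*(x + 6) = 36.
Step 2. [4*(x + 6) = 36] LHS = 4·(…); ÷4 both sides. So div: x + 6 = 9.
Step 3. [x + 6 = 9] the outer +6 inverts by subtracting 6. So sub: x = 3.

Answer: x ∈ {3}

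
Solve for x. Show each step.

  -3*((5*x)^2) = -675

Step 1. [-3*((5*x)^2) = -675] divide by the outer -3. So div: (5*x)^2 = 225.
Step 2. [(5*x)^2 = 225] LHS squared, RHS 225 ≥ 0: apply √ (±) ⇒ sqrt: 5*x = 15 or -15.
Step 3. [5*x = 15 or -15] divide by the outer 5, so div: x = 3 or -3.

Answer: x ∈ {-3, 3}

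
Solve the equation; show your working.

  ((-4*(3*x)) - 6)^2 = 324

Step 1. [((-4*(3*x)) - 6)^2 = 324] 324 ≥ 0, LHS is (·)² — take ±√. So sqrt: (-4*(3*x)) - 6 = 18 or -18.
Step 2. [(-4*(3*x)) - 6 = 18 or -18] peel the -6: add 6 from each side. So sub: -4*(3*x) = 24 or -12.
Step 3. [-4*(3*x) = 24 or -12] -4·(inner) — divide through by -4 ⇒ div: 3*x = -6 or 3.
Step 4. [3*x = -6 or 3] divide by the outer 3 ⇒ div: x = -2 or 1.

Answer: x ∈ {-2, 1}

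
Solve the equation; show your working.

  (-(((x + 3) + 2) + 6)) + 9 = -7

Step 1. [(-(((x + 3) + 2) + 6)) + 9 = -7] +9 is outermost — subtract 9 both sides. So sub: -(((x + 3) + 2) + 6) = -16.
Step 2. [-(((x + 3) + 2) + 6) = -16] LHS negated; negate both sides. So neg: ((x + 3) + 2) + 6 = 16.
Step 3. [((x + 3) + 2) + 6 = 16] +6 is outermost — subtract 6 both sides. So sub: (x + 3) + 2 = 10.
Step 4. [(x + 3) + 2 = 10] 2 comes off first (subtract 2), so sub: x + 3 = 8.
Step 5. [x + 3 = 8] 3 comes off first (subtract 3) ⇒ sub: x = 5.

Answer: x ∈ {5}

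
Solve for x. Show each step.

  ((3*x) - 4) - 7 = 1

Step 1. [((3*x) - 4) - 7 = 1] 7 comes off first (add 7) ⇒ sub: (3*x) - 4 = 8.
Step 2. [(3*x) - 4 = 8] -4 is outermost — add 4 both sides, so sub: 3*x = 12.
Step 3. [3*x = 12] 3 out front; divide by 3. So div: x = 4.

Answer: x ∈ {4}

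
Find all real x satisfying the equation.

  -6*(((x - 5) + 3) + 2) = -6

Step 1. [-6*(((x - 5) + 3) + 2) = -6] -6 out front; divide by -6, so div: ((x - 5) + 3) + 2 = 1.
Step 2. [((x - 5) + 3) + 2 = 1] +2 is outermost — subtract 2 both sides. So sub: (x - 5) + 3 = -1.
Step 3. [(x - 5) + 3 = -1] 3 comes off first (subtract 3), so sub: x - 5 = -4.
Step 4. [x - 5 = -4] peel the -5: add 5 from each side. So sub: x = 1.

Answer: x ∈ {1}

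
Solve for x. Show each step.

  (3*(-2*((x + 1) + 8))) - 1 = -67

Step 1. [(3*(-2*((x + 1) + 8))) - 1 = -67] -1 is outermost — add 1 both sides ⇒ sub: 3*(-2*((x + 1) + 8)) = -66.
Step 2. [3*(-2*((x + 1) + 8)) = -66] LHS = 3·(…); ÷3 both sides ⇒ div: -2*((x + 1) + 8) = -22.
Step 3. [-2*((x + 1) + 8) = -22] -2 out front; divide by -2. So div: (x + 1) + 8 = 11.
Step 4. [(x + 1) + 8 = 11] subtract 8: x sits inside (… + 8), so sub: x + 1 = 3.
Step 5. [x + 1 = 3] peel the +1: subtract 1 from each side, so sub: x = 2.

Answer: x ∈ {2}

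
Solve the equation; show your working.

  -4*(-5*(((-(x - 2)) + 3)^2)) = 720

Step 1. [-4*(-5*(((-(x - 2)) + 3)^2)) = 720] -4·(inner) — divide through by -4 ⇒ div: -5*(((-(x - 2)) + 3)^2) = -180.
Step 2. [-5*(((-(x - 2)) + 3)^2) = -180] -5 out front; divide by -5. So div: ((-(x - 2)) + 3)^2 = 36.
Step 3. [((-(x - 2)) + 3)^2 = 36] LHS squared, RHS 36 ≥ 0: apply √ (±). So sqrt: (-(x - 2)) + 3 = 6 or -6.
Step 4. [(-(x - 2)) + 3 = 6 or -6] subtract 3: x sits inside (… + 3). So sub: -(x - 2) = 3 or -9.
Step 5. [-(x - 2) = 3 or -9] LHS negated; negate both sides, so neg: x - 2 = -3 or 9.
Step 6. [x - 2 = -3 or 9] peel the -2: add 2 from each side, so sub: x = -1 or 11.

Answer: x ∈ {-1, 11}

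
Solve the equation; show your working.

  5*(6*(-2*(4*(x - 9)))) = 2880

Step 1. [5*(6*(-2*(4*(x - 9)))) = 2880] 5·(inner) — divide through by 5. So div: 6*(-2*(4*(x - 9))) = 576.
Step 2. [6*(-2*(4*(x - 9))) = 576] 6·(inner) — divide through by 6 ⇒ div: -2*(4*(x - 9)) = 96.
Step 3. [-2*(4*(x - 9)) = 96] -2·(inner) — divide through by -2, so div: 4*(x - 9) = -48.
Step 4. [4*(x - 9) = -48] LHS = 4·(…); ÷4 both sides. So div: x - 9 = -12.
Step 5. [x - 9 = -12] peel the -9: add 9 from each side ⇒ sub: x = -3.

Answer: x ∈ {-3}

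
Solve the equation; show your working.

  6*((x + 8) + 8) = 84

Step 1. [6*((x + 8) + 8) = 84] leading coefficient 6: divide by 6. So div: (x + 8) + 8 = 14.
Step 2. [(x + 8) + 8 = 14] peel the +8: subtract 8 from each side, so sub: x + 8 = 6.
Step 3. [x + 8 = 6] peel the +8: subtract 8 from each side ⇒ sub: x = -2.

Answer: x ∈ {-2}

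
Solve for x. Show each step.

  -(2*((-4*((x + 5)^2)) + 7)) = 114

Step 1. [-(2*((-4*((x + 5)^2)) + 7)) = 114] LHS negated; negate both sides, so neg: 2*((-4*((x + 5)^2)) + 7) = -114.
Step 2. [2*((-4*((x + 5)^2)) + 7) = -114] LHS = 2·(…); ÷2 both sides, so div: (-4*((x + 5)^2)) + 7 = -57.
Step 3. [(-4*((x + 5)^2)) + 7 = -57] +7 is outermost — subtract 7 both sides. So sub: -4*((x + 5)^2) = -64.
Step 4. [-4*((x + 5)^2) = -64] leading coefficient -4: divide by -4. So div: (x + 5)^2 = 16.
Step 5. [(x + 5)^2 = 16] LHS squared, RHS 16 ≥ 0: apply √ (±), so sqrt: x + 5 = 4 or -4.
Step 6. [x + 5 = 4 or -4] 5 comes off first (subtract 5), so sub: x = -1 or -9.

Answer: x ∈ {-9, -1}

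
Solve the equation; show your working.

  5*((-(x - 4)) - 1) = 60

Step 1. [5*((-(x - 4)) - 1) = 60] divide by the outer 5. So div: (-(x - 4)) - 1 = 12.
Step 2. [(-(x - 4)) - 1 = 12] peel the -1: add 1 from each side ⇒ sub: -(x - 4) = 13.
Step 3. [-(x - 4) = 13] leading − — multiply by −1. So neg: x - 4 = -13.
Step 4. [x - 4 = -13] peel the -4: add 4 from each side, so sub: x = -9.

Answer: x ∈ {-9}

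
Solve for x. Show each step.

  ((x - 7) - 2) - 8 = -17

Step 1. [((x - 7) - 2) - 8 = -17] add 8: x sits inside (… - 8), so sub: (x - 7) - 2 = -9.
Step 2. [(x - 7) - 2 = -9] peel the -2: add 2 from each side. So sub: x - 7 = -7.
Step 3. [x - 7 = -7] add 7: x sits inside (… - 7) ⇒ sub: x = 0.

Answer: x ∈ {0}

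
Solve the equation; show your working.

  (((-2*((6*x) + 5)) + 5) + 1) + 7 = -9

Step 1. [(((-2*((6*x) + 5)) + 5) + 1) + 7 = -9] +7 is outermost — subtract 7 both sides, so sub: ((-2*((6*x) + 5)) + 5) + 1 = -16.
Step 2. [((-2*((6*x) + 5)) + 5) + 1 = -16] the outer +1 inverts by subtracting 1 ⇒ sub: (-2*((6*x) + 5)) + 5 = -17.
Step 3. [(-2*((6*x) + 5)) + 5 = -17] 5 comes off first (subtract 5). So sub: -2*((6*x) + 5) = -22.
Step 4. [-2*((6*x) + 5) = -22] LHS = -2·(…); ÷-2 both sides, so div: (6*x) + 5 = 11.
Step 5. [(6*x) + 5 = 11] peel the +5: subtract 5 from each side ⇒ sub: 6*x = 6.
Step 6. [6*x = 6] leading coefficient 6: divide by 6. So div: x = 1.

Answer: x ∈ {1}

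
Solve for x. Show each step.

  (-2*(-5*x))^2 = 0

Step 1. [(-2*(-5*x))^2 = 0] 0 ≥ 0, LHS is (·)² — take ±√ ⇒ sqrt: -2*(-5*x) = 0.
Step 2. [-2*(-5*x) = 0] -2 out front; divide by -2 ⇒ div: -5*x = 0.
Step 3. [-5*x = 0] leading coefficient -5: divide by -5. So div: x = 0.

Answer: x ∈ {0}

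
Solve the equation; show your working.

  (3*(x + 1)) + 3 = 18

Step 1. [(3*(x + 1)) + 3 = 18] 3 | LHS and 3 | 18: pull 3 out ⇒ factor: (x + 1) + 1 = 6.
Step 2. [(x + 1) + 1 = 6] the outer +1 inverts by subtracting 1, so sub: x + 1 = 5.
Step 3. [x + 1 = 5] +1 is outermost — subtract 1 both sides. So sub: x = 4.

Answer: x ∈ {4}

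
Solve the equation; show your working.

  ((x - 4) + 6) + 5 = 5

Step 1. [((x - 4) + 6) + 5 = 5] the outer +5 inverts by subtracting 5. So sub: (x - 4) + 6 = 0.
Step 2. [(x - 4) + 6 = 0] subtract 6: x sits inside (… + 6) ⇒ sub: x - 4 = -6.
Step 3. [x - 4 = -6] -4 is outermost — add 4 both sides, so sub: x = -2.

Answer: x ∈ {-2}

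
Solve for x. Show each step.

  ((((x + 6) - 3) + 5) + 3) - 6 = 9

Step 1. [((((x + 6) - 3) + 5) + 3) - 6 = 9] -6 is outermost — add 6 both sides, so sub: (((x + 6) - 3) + 5) + 3 = 15.
Step 2. [(((x + 6) - 3) + 5) + 3 = 15] subtract 3: x sits inside (… + 3) ⇒ sub: ((x + 6) - 3) + 5 = 12.
Step 3. [((x + 6) - 3) + 5 = 12] the outer +5 inverts by subtracting 5, so sub: (x + 6) - 3 = 7.
Step 4. [(x + 6) - 3 = 7] 3 comes off first (add 3). So sub: x + 6 = 10.
Step 5. [x + 6 = 10] 6 comes off first (subtract 6) ⇒ sub: x = 4.

Answer: x ∈ {4}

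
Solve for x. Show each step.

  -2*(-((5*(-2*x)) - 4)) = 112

Step 1. [-2*(-((5*(-2*x)) - 4)) = 112] leading coefficient -2: divide by -2, so div: -((5*(-2*x)) - 4) = -56.
Step 2. [-((5*(-2*x)) - 4) = -56] leading − — multiply by −1, so neg: (5*(-2*x)) - 4 = 56.
Step 3. [(5*(-2*x)) - 4 = 56] 4 comes off first (add 4). So sub: 5*(-2*x) = 60.
Step 4. [5*(-2*x) = 60] 5·(inner) — divide through by 5. So div: -2*x = 12.
Step 5. [-2*x = 12] -2·(inner) — divide through by -2. So div: x = -6.

Answer: x ∈ {-6}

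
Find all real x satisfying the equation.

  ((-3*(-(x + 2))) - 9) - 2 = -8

Step 1. [((-3*(-(x + 2))) - 9) - 2 = -8] the outer -2 inverts by adding 2. So sub: (-3*(-(x + 2))) - 9 = -6.
Step 2. [(-3*(-(x + 2))) - 9 = -6] -3 | LHS and -3 | -6: pull -3 out, so factor: (-(x + 2)) + 3 = 2.
Step 3. [(-(x + 2)) + 3 = 2] 3 comes off first (subtract 3) ⇒ sub: -(x + 2) = -1.
Step 4. [-(x + 2) = -1] flip signs both sides ⇒ neg: x + 2 = 1.
Step 5. [x + 2 = 1] +2 is outermost — subtract 2 both sides, so sub: x = -1.

Answer: x ∈ {-1}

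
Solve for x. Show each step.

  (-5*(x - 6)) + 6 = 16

Step 1. [(-5*(x - 6)) + 6 = 16] 6 comes off first (subtract 6). So sub: -5*(x - 6) = 10.
Step 2. [-5*(x - 6) = 10] -5·(inner) — divide through by -5. So div: x - 6 = -2.
Step 3. [x - 6 = -2] the outer -6 inverts by adding 6, so sub: x = 4.

Answer: x ∈ {4}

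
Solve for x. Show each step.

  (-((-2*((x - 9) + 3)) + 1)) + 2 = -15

Step 1. [(-((-2*((x - 9) + 3)) + 1)) + 2 = -15] +2 is outermost — subtract 2 both sides, so sub: -((-2*((x - 9) + 3)) + 1) = -17.
Step 2. [-((-2*((x - 9) + 3)) + 1) = -17] LHS negated; negate both sides ⇒ neg: (-2*((x - 9) + 3)) + 1 = 17.
Step 3. [(-2*((x - 9) + 3)) + 1 = 17] the outer +1 inverts by subtracting 1. So sub: -2*((x - 9) + 3) = 16.
Step 4. [-2*((x - 9) + 3) = 16] -2·(inner) — divide through by -2. So div: (x - 9) + 3 = -8.
Step 5. [(x - 9) + 3 = -8] +3 is outermost — subtract 3 both sides. So sub: x - 9 = -11.
Step 6. [x - 9 = -11] add 9: x sits inside (… - 9), so sub: x = -2.

Answer: x ∈ {-2}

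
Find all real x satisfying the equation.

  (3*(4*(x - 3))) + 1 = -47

Step 1. [(3*(4*(x - 3))) + 1 = -47] 1 comes off first (subtract 1) ⇒ sub: 3*(4*(x - 3)) = -48.
Step 2. [3*(4*(x - 3)) = -48] LHS = 3·(…); ÷3 both sides, so div: 4*(x - 3) = -16.
Step 3. [4*(x - 3) = -16] divide by the outer 4 ⇒ div: x - 3 = -4.
Step 4. [x - 3 = -4] peel the -3: add 3 from each side, so sub: x = -1.

Answer: x ∈ {-1}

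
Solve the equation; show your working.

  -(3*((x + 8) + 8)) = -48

Step 1. [-(3*((x + 8) + 8)) = -48] leading − — multiply by −1. So neg: 3*((x + 8) + 8) = 48.
Step 2. [3*((x + 8) + 8) = 48] leading coefficient 3: divide by 3. So div: (x + 8) + 8 = 16.
Step 3. [(x + 8) + 8 = 16] the outer +8 inverts by subtracting 8 ⇒ sub: x + 8 = 8.
Step 4. [x + 8 = 8] the outer +8 inverts by subtracting 8 ⇒ sub: x = 0.

Answer: x ∈ {0}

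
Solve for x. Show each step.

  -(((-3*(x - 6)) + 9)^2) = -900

Step 1. [-(((-3*(x - 6)) + 9)^2) = -900] LHS negated; negate both sides. So neg: ((-3*(x - 6)) + 9)^2 = 900.
Step 2. [((-3*(x - 6)) + 9)^2 = 900] 900 ≥ 0, LHS is (·)² — take ±√ ⇒ sqrt: (-3*(x - 6)) + 9 = 30 or -30.
Step 3. [(-3*(x - 6)) + 9 = 30 or -30] peel the +9: subtract 9 from each side ⇒ sub: -3*(x - 6) = 21 or -39.
Step 4. [-3*(x - 6) = 21 or -39] LHS = -3·(…); ÷-3 both sides ⇒ div: x - 6 = -7 or 13.
Step 5. [x - 6 = -7 or 13] the outer -6 inverts by adding 6, so sub: x = -1 or 19.

Answer: x ∈ {-1, 19}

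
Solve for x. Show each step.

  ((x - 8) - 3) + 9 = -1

Step 1. [((x - 8) - 3) + 9 = -1] +9 is outermost — subtract 9 both sides. So sub: (x - 8) - 3 = -10.
Step 2. [(x - 8) - 3 = -10] 3 comes off first (add 3), so sub: x - 8 = -7.
Step 3. [x - 8 = -7] peel the -8: add 8 from each side, so sub: x = 1.

Answer: x ∈ {1}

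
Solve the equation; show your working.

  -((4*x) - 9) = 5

Step 1. [-((4*x) - 9) = 5] leading − — multiply by −1. So neg: (4*x) - 9 = -5.
Step 2. [(4*x) - 9 = -5] add 9: x sits inside (… - 9) ⇒ sub: 4*x = 4.
Step 3. [4*x = 4] divide by the outer 4. So div: x = 1.

Answer: x ∈ {1}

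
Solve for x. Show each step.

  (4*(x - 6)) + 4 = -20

Step 1. [(4*(x - 6)) + 4 = -20] peel the +4: subtract 4 from each side ⇒ sub: 4*(x - 6) = -24.
Step 2. [4*(x - 6) = -24] leading coefficient 4: divide by 4 ⇒ div: x - 6 = -6.
Step 3. [x - 6 = -6] peel the -6: add 6 from each side ⇒ sub: x = 0.

Answer: x ∈ {0}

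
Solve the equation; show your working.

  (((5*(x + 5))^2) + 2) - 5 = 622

Step 1. [(((5*(x + 5))^2) + 2) - 5 = 622] the outer -5 inverts by adding 5, so sub: ((5*(x + 5))^2) + 2 = 627.
Step 2. [((5*(x + 5))^2) + 2 = 627] subtract 2: x sits inside (… + 2), so sub: (5*(x + 5))^2 = 625.
Step 3. [(5*(x + 5))^2 = 625] √ both sides: 625 ≥ 0 gives two branches, so sqrt: 5*(x + 5) = 25 or -25.
Step 4. [5*(x + 5) = 25 or -25] divide by the outer 5. So div: x + 5 = 5 or -5.
Step 5. [x + 5 = 5 or -5] peel the +5: subtract 5 from each side. So sub: x = 0 or -10.

Answer: x ∈ {-10, 0}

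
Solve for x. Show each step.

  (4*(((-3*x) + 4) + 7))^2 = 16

Step 1. [(4*(((-3*x) + 4) + 7))^2 = 16] LHS squared, RHS 16 ≥ 0: apply √ (±). So sqrt: 4*(((-3*x) + 4) + 7) = 4 or -4.
Step 2. [4*(((-3*x) + 4) + 7) = 4 or -4] leading coefficient 4: divide by 4, so div: ((-3*x) + 4) + 7 = 1 or -1.
Step 3. [((-3*x) + 4) + 7 = 1 or -1] +7 is outermost — subtract 7 both sides. So sub: (-3*x) + 4 = -6 or -8.
Step 4. [(-3*x) + 4 = -6 or -8] 4 comes off first (subtract 4). So sub: -3*x = -10 or -12.
Step 5. [-3*x = -10 or -12] divide by the outer -3 ⇒ div: x = 10/3 or 4.

Answer: x ∈ {10/3, 4}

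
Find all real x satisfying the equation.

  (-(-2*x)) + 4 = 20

Step 1. [(-(-2*x)) + 4 = 20] peel the +4: subtract 4 from each side. So sub: -(-2*x) = 16.
Step 2. [-(-2*x) = 16] flip signs both sides ⇒ neg: -2*x = -16.
Step 3. [-2*x = -16] -2 out front; divide by -2 ⇒ div: x = 8.

Answer: x ∈ {8}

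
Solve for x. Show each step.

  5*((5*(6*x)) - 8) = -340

Step 1. [5*((5*(6*x)) - 8) = -340] divide by the outer 5. So div: (5*(6*x)) - 8 = -68.
Step 2. [(5*(6*x)) - 8 = -68] 8 comes off first (add 8). So sub: 5*(6*x) = -60.
Step 3. [5*(6*x) = -60] divide by the outer 5, so div: 6*x = -12.
Step 4. [6*x = -12] 6·(inner) — divide through by 6, so div: x = -2.

Answer: x ∈ {-2}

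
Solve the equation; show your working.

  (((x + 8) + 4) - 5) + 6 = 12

Step 1. [(((x + 8) + 4) - 5) + 6 = 12] +6 is outermost — subtract 6 both sides. So sub: ((x + 8) + 4) - 5 = 6.
Step 2. [((x + 8) + 4) - 5 = 6] 5 comes off first (add 5) ⇒ sub: (x + 8) + 4 = 11.
Step 3. [(x + 8) + 4 = 11] subtract 4: x sits inside (… + 4). So sub: x + 8 = 7.
Step 4. [x + 8 = 7] subtract 8: x sits inside (… + 8) ⇒ sub: x = -1.

Answer: x ∈ {-1}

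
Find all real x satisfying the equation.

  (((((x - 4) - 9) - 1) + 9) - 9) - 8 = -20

Step 1. [(((((x - 4) - 9) - 1) + 9) - 9) - 8 = -20] the outer -8 inverts by adding 8, so sub: ((((x - 4) - 9) - 1) + 9) - 9 = -12.
Step 2. [((((x - 4) - 9) - 1) + 9) - 9 = -12] add 9: x sits inside (… - 9), so sub: (((x - 4) - 9) - 1) + 9 = -3.
Step 3. [(((x - 4) - 9) - 1) + 9 = -3] 9 comes off first (subtract 9) ⇒ sub: ((x - 4) - 9) - 1 = -12.
Step 4. [((x - 4) - 9) - 1 = -12] -1 is outermost — add 1 both sides. So sub: (x - 4) - 9 = -11.
Step 5. [(x - 4) - 9 = -11] 9 comes off first (add 9) ⇒ sub: x - 4 = -2.
Step 6. [x - 4 = -2] peel the -4: add 4 from each side. So sub: x = 2.

Answer: x ∈ {2}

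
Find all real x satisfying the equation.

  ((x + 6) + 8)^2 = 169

Step 1. [((x + 6) + 8)^2 = 169] √ both sides: 169 ≥ 0 gives two branches ⇒ sqrt: (x + 6) + 8 = 13 or -13.
Step 2. [(x + 6) + 8 = 13 or -13] +8 is outermost — subtract 8 both sides, so sub: x + 6 = 5 or -21.
Step 3. [x + 6 = 5 or -21] the outer +6 inverts by subtracting 6. So sub: x = -1 or -27.

Answer: x ∈ {-27, -1}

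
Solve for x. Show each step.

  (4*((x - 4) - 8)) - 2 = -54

Step 1. [(4*((x - 4) - 8)) - 2 = -54] peel the -2: add 2 from each side ⇒ sub: 4*((x - 4) - 8) = -52.
Step 2. [4*((x - 4) - 8) = -52] LHS = 4·(…); ÷4 both sides, so div: (x - 4) - 8 = -13.
Step 3. [(x - 4) - 8 = -13] the outer -8 inverts by adding 8, so sub: x - 4 = -5.
Step 4. [x - 4 = -5] the outer -4 inverts by adding 4 ⇒ sub: x = -1.

Answer: x ∈ {-1}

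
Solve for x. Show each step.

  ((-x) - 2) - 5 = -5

Step 1. [((-x) - 2) - 5 = -5] 5 comes off first (add 5). So sub: (-x) - 2 = 0.
Step 2. [(-x) - 2 = 0] -2 is outermost — add 2 both sides ⇒ sub: -x = 2.
Step 3. [-x = 2] LHS negated; negate both sides ⇒ neg: x = -2.

Answer: x ∈ {-2}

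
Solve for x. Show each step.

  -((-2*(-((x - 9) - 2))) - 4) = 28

Step 1. [-((-2*(-((x - 9) - 2))) - 4) = 28] LHS negated; negate both sides ⇒ neg: (-2*(-((x - 9) - 2))) - 4 = -28.
Step 2. [(-2*(-((x - 9) - 2))) - 4 = -28] common factor -2 (LHS and -28) — divide through, so factor: (-((x - 9) - 2)) + 2 = 14.
Step 3. [(-((x - 9) - 2)) + 2 = 14] the outer +2 inverts by subtracting 2 ⇒ sub: -((x - 9) - 2) = 12.
Step 4. [-((x - 9) - 2) = 12] LHS negated; negate both sides ⇒ neg: (x - 9) - 2 = -12.
Step 5. [(x - 9) - 2 = -12] peel the -2: add 2 from each side ⇒ sub: x - 9 = -10.
Step 6. [x - 9 = -10] peel the -9: add 9 from each side, so sub: x = -1.

Answer: x ∈ {-1}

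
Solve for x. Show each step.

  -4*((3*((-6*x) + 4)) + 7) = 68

Step 1. [-4*((3*((-6*x) + 4)) + 7) = 68] leading coefficient -4: divide by -4. So div: (3*((-6*x) + 4)) + 7 = -17.
Step 2. [(3*((-6*x) + 4)) + 7 = -17] +7 is outermost — subtract 7 both sides, so sub: 3*((-6*x) + 4) = -24.
Step 3. [3*((-6*x) + 4) = -24] 3·(inner) — divide through by 3 ⇒ div: (-6*x) + 4 = -8.
Step 4. [(-6*x) + 4 = -8] +4 is outermost — subtract 4 both sides ⇒ sub: -6*x = -12.
Step 5. [-6*x = -12] leading coefficient -6: divide by -6. So div: x = 2.

Answer: x ∈ {2}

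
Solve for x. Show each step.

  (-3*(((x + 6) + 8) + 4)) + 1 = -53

Step 1. [(-3*(((x + 6) + 8) + 4)) + 1 = -53] peel the +1: subtract 1 from each side. So sub: -3*(((x + 6) + 8) + 4) = -54.
Step 2. [-3*(((x + 6) + 8) + 4) = -54] divide by the outer -3 ⇒ div: ((x + 6) + 8) + 4 = 18.
Step 3. [((x + 6) + 8) + 4 = 18] peel the +4: subtract 4 from each side, so sub: (x + 6) + 8 = 14.
Step 4. [(x + 6) + 8 = 14] peel the +8: subtract 8 from each side. So sub: x + 6 = 6.
Step 5. [x + 6 = 6] subtract 6: x sits inside (… + 6) ⇒ sub: x = 0.

Answer: x ∈ {0}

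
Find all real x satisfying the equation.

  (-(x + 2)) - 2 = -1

Step 1. [(-(x + 2)) - 2 = -1] the outer -2 inverts by adding 2 ⇒ sub: -(x + 2) = 1.
Step 2. [-(x + 2) = 1] leading − — multiply by −1, so neg: x + 2 = -1.
Step 3. [x + 2 = -1] +2 is outermost — subtract 2 both sides. So sub: x = -3.

Answer: x ∈ {-3}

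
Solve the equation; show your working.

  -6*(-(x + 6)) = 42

Step 1. [-6*(-(x + 6)) = 42] divide by the outer -6. So div: -(x + 6) = -7.
Step 2. [-(x + 6) = -7] LHS negated; negate both sides. So neg: x + 6 = 7.
Step 3. [x + 6 = 7] peel the +6: subtract 6 from each side, so sub: x = 1.

Answer: x ∈ {1}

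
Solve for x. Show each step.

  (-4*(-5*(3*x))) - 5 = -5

Step 1. [(-4*(-5*(3*x))) - 5 = -5] the outer -5 inverts by adding 5 ⇒ sub: -4*(-5*(3*x)) = 0.
Step 2. [-4*(-5*(3*x)) = 0] divide by the outer -4 ⇒ div: -5*(3*x) = 0.
Step 3. [-5*(3*x) = 0] LHS = -5·(…); ÷-5 both sides, so div: 3*x = 0.
Step 4. [3*x = 0] 3 out front; divide by 3 ⇒ div: x = 0.

Answer: x ∈ {0}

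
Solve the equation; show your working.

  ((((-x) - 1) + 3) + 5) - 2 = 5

Step 1. [((((-x) - 1) + 3) + 5) - 2 = 5] 2 comes off first (add 2). So sub: (((-x) - 1) + 3) + 5 = 7.
Step 2. [(((-x) - 1) + 3) + 5 = 7] 5 comes off first (subtract 5), so sub: ((-x) - 1) + 3 = 2.
Step 3. [((-x) - 1) + 3 = 2] subtract 3: x sits inside (… + 3). So sub: (-x) - 1 = -1.
Step 4. [(-x) - 1 = -1] -1 is outermost — add 1 both sides ⇒ sub: -x = 0.
Step 5. [-x = 0] leading − — multiply by −1, so neg: x = 0.

Answer: x ∈ {0}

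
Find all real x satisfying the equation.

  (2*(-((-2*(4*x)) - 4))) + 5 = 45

Step 1. [(2*(-((-2*(4*x)) - 4))) + 5 = 45] peel the +5: subtract 5 from each side, so sub: 2*(-((-2*(4*x)) - 4)) = 40.
Step 2. [2*(-((-2*(4*x)) - 4)) = 40] leading coefficient 2: divide by 2 ⇒ div: -((-2*(4*x)) - 4) = 20.
Step 3. [-((-2*(4*x)) - 4) = 20] LHS negated; negate both sides. So neg: (-2*(4*x)) - 4 = -20.
Step 4. [(-2*(4*x)) - 4 = -20] -2 divides every term; factor it out ⇒ factor: (4*x) + 2 = 10.
Step 5. [(4*x) + 2 = 10] the outer +2 inverts by subtracting 2 ⇒ sub: 4*x = 8.
Step 6. [4*x = 8] leading coefficient 4: divide by 4, so div: x = 2.

Answer: x ∈ {2}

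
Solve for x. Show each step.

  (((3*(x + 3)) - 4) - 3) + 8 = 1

Step 1. [(((3*(x + 3)) - 4) - 3) + 8 = 1] subtract 8: x sits inside (… + 8). So sub: ((3*(x + 3)) - 4) - 3 = -7.
Step 2. [((3*(x + 3)) - 4) - 3 = -7] add 3: x sits inside (… - 3). So sub: (3*(x + 3)) - 4 = -4.
Step 3. [(3*(x + 3)) - 4 = -4] 4 comes off first (add 4). So sub: 3*(x + 3) = 0.
Step 4. [3*(x + 3) = 0] LHS = 3·(…); ÷3 both sides. So div: x + 3 = 0.
Step 5. [x + 3 = 0] subtract 3: x sits inside (… + 3), so sub: x = -3.

Answer: x ∈ {-3}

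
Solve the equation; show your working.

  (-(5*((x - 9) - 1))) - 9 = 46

Step 1. [(-(5*((x - 9) - 1))) - 9 = 46] 9 comes off first (add 9), so sub: -(5*((x - 9) - 1)) = 55.
Step 2. [-(5*((x - 9) - 1)) = 55] flip signs both sides ⇒ neg: 5*((x - 9) - 1) = -55.
Step 3. [5*((x - 9) - 1) = -55] 5 out front; divide by 5 ⇒ div: (x - 9) - 1 = -11.
Step 4. [(x - 9) - 1 = -11] the outer -1 inverts by adding 1, so sub: x - 9 = -10.
Step 5. [x - 9 = -10] peel the -9: add 9 from each side, so sub: x = -1.

Answer: x ∈ {-1}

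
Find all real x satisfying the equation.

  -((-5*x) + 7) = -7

Step 1. [-((-5*x) + 7) = -7] flip signs both sides, so neg: (-5*x) + 7 = 7.
Step 2. [(-5*x) + 7 = 7] 7 comes off first (subtract 7), so sub: -5*x = 0.
Step 3. [-5*x = 0] leading coefficient -5: divide by -5. So div: x = 0.

Answer: x ∈ {0}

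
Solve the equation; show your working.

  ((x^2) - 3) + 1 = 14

Step 1. [((x^2) - 3) + 1 = 14] +1 is outermost — subtract 1 both sides, so sub: (x^2) - 3 = 13.
Step 2. [(x^2) - 3 = 13] peel the -3: add 3 from each side. So sub: x^2 = 16.
Step 3. [x^2 = 16] √ both sides: 16 ≥ 0 gives two branches. So sqrt: x = 4 or -4.

Answer: x ∈ {-4, 4}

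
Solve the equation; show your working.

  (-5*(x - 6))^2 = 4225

Step 1. [(-5*(x - 6))^2 = 4225] √ both sides: 4225 ≥ 0 gives two branches ⇒ sqrt: -5*(x - 6) = 65 or -65.
Step 2. [-5*(x - 6) = 65 or -65] -5 out front; divide by -5 ⇒ div: x - 6 = -13 or 13.
Step 3. [x - 6 = -13 or 13] add 6: x sits inside (… - 6). So sub: x = -7 or 19.

Answer: x ∈ {-7, 19}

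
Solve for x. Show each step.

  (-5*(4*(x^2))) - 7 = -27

Step 1. [(-5*(4*(x^2))) - 7 = -27] the outer -7 inverts by adding 7 ⇒ sub: -5*(4*(x^2)) = -20.
Step 2. [-5*(4*(x^2)) = -20] divide by the outer -5 ⇒ div: 4*(x^2) = 4.
Step 3. [4*(x^2) = 4] 4 out front; divide by 4. So div: x^2 = 1.
Step 4. [x^2 = 1] √ both sides: 1 ≥ 0 gives two branches, so sqrt: x = 1 or -1.

Answer: x ∈ {-1, 1}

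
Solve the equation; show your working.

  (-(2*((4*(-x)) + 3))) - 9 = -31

Step 1. [(-(2*((4*(-x)) + 3))) - 9 = -31] add 9: x sits inside (… - 9) ⇒ sub: -(2*((4*(-x)) + 3)) = -22.
Step 2. [-(2*((4*(-x)) + 3)) = -22] LHS negated; negate both sides ⇒ neg: 2*((4*(-x)) + 3) = 22.
Step 3. [2*((4*(-x)) + 3) = 22] 2·(inner) — divide through by 2 ⇒ div: (4*(-x)) + 3 = 11.
Step 4. [(4*(-x)) + 3 = 11] peel the +3: subtract 3 from each side ⇒ sub: 4*(-x) = 8.
Step 5. [4*(-x) = 8] divide by the outer 4. So div: -x = 2.
Step 6. [-x = 2] LHS negated; negate both sides ⇒ neg: x = -2.

Answer: x ∈ {-2}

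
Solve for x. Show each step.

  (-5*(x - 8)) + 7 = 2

Step 1. [(-5*(x - 8)) + 7 = 2] peel the +7: subtract 7 from each side. So sub: -5*(x - 8) = -5.
Step 2. [-5*(x - 8) = -5] divide by the outer -5. So div: x - 8 = 1.
Step 3. [x - 8 = 1] 8 comes off first (add 8) ⇒ sub: x = 9.

Answer: x ∈ {9}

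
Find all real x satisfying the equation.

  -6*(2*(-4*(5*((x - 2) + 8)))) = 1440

Step 1. [-6*(2*(-4*(5*((x - 2) + 8)))) = 1440] LHS = -6·(…); ÷-6 both sides. So div: 2*(-4*(5*((x - 2) + 8))) = -240.
Step 2. [2*(-4*(5*((x - 2) + 8))) = -240] LHS = 2·(…); ÷2 both sides. So div: -4*(5*((x - 2) + 8)) = -120.
Step 3. [-4*(5*((x - 2) + 8)) = -120] -4·(inner) — divide through by -4 ⇒ div: 5*((x - 2) + 8) = 30.
Step 4. [5*((x - 2) + 8) = 30] 5·(inner) — divide through by 5 ⇒ div: (x - 2) + 8 = 6.
Step 5. [(x - 2) + 8 = 6] peel the +8: subtract 8 from each side. So sub: x - 2 = -2.
Step 6. [x - 2 = -2] peel the -2: add 2 from each side. So sub: x = 0.

Answer: x ∈ {0}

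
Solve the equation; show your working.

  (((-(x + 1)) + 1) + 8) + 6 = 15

Step 1. [(((-(x + 1)) + 1) + 8) + 6 = 15] +6 is outermost — subtract 6 both sides ⇒ sub: ((-(x + 1)) + 1) + 8 = 9.
Step 2. [((-(x + 1)) + 1) + 8 = 9] 8 comes off first (subtract 8). So sub: (-(x + 1)) + 1 = 1.
Step 3. [(-(x + 1)) + 1 = 1] +1 is outermost — subtract 1 both sides. So sub: -(x + 1) = 0.
Step 4. [-(x + 1) = 0] flip signs both sides, so neg: x + 1 = 0.
Step 5. [x + 1 = 0] peel the +1: subtract 1 from each side ⇒ sub: x = -1.

Answer: x ∈ {-1}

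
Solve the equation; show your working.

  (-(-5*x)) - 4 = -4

Step 1. [(-(-5*x)) - 4 = -4] the outer -4 inverts by adding 4 ⇒ sub: -(-5*x) = 0.
Step 2. [-(-5*x) = 0] LHS negated; negate both sides. So neg: -5*x = 0.
Step 3. [-5*x = 0] leading coefficient -5: divide by -5 ⇒ div: x = 0.

Answer: x ∈ {0}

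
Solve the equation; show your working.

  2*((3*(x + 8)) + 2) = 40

Step 1. [2*((3*(x + 8)) + 2) = 40] 2·(inner) — divide through by 2, so div: (3*(x + 8)) + 2 = 20.
Step 2. [(3*(x + 8)) + 2 = 20] subtract 2: x sits inside (… + 2) ⇒ sub: 3*(x + 8) = 18.
Step 3. [3*(x + 8) = 18] leading coefficient 3: divide by 3, so div: x + 8 = 6.
Step 4. [x + 8 = 6] peel the +8: subtract 8 from each side. So sub: x = -2.

Answer: x ∈ {-2}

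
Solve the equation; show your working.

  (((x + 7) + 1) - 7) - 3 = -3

Step 1. [(((x + 7) + 1) - 7) - 3 = -3] peel the -3: add 3 from each side. So sub: ((x + 7) + 1) - 7 = 0.
Step 2. [((x + 7) + 1) - 7 = 0] -7 is outermost — add 7 both sides ⇒ sub: (x + 7) + 1 = 7.
Step 3. [(x + 7) + 1 = 7] peel the +1: subtract 1 from each side. So sub: x + 7 = 6.
Step 4. [x + 7 = 6] peel the +7: subtract 7 from each side, so sub: x = -1.

Answer: x ∈ {-1}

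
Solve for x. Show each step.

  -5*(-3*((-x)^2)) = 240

Step 1. [-5*(-3*((-x)^2)) = 240] -5·(inner) — divide through by -5, so div: -3*((-x)^2) = -48.
Step 2. [-3*((-x)^2) = -48] leading coefficient -3: divide by -3 ⇒ div: (-x)^2 = 16.
Step 3. [(-x)^2 = 16] √ both sides: 16 ≥ 0 gives two branches. So sqrt: -x = 4 or -4.
Step 4. [-x = 4 or -4] LHS negated; negate both sides, so neg: x = -4 or 4.

Answer: x ∈ {-4, 4}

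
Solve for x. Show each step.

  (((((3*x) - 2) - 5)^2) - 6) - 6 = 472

Step 1. [(((((3*x) - 2) - 5)^2) - 6) - 6 = 472] the outer -6 inverts by adding 6, so sub: ((((3*x) - 2) - 5)^2) - 6 = 478.
Step 2. [((((3*x) - 2) - 5)^2) - 6 = 478] -6 is outermost — add 6 both sides, so sub: (((3*x) - 2) - 5)^2 = 484.
Step 3. [(((3*x) - 2) - 5)^2 = 484] 484 ≥ 0, LHS is (·)² — take ±√. So sqrt: ((3*x) - 2) - 5 = 22 or -22.
Step 4. [((3*x) - 2) - 5 = 22 or -22] add 5: x sits inside (… - 5), so sub: (3*x) - 2 = 27 or -17.
Step 5. [(3*x) - 2 = 27 or -17] 2 comes off first (add 2) ⇒ sub: 3*x = 29 or -15.
Step 6. [3*x = 29 or -15] divide by the outer 3 ⇒ div: x = 29/3 or -5.

Answer: x ∈ {-5, 29/3}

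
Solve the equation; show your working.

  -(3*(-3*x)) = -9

Step 1. [-(3*(-3*x)) = -9] flip signs both sides ⇒ neg: 3*(-3*x) = 9.
Step 2. [3*(-3*x) = 9] 3·(inner) — divide through by 3, so div: -3*x = 3.
Step 3. [-3*x = 3] -3 out front; divide by -3, so div: x = -1.

Answer: x ∈ {-1}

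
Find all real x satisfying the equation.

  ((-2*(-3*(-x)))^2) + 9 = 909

Step 1. [((-2*(-3*(-x)))^2) + 9 = 909] +9 is outermost — subtract 9 both sides, so sub: (-2*(-3*(-x)))^2 = 900.
Step 2. [(-2*(-3*(-x)))^2 = 900] √ both sides: 900 ≥ 0 gives two branches. So sqrt: -2*(-3*(-x)) = 30 or -30.
Step 3. [-2*(-3*(-x)) = 30 or -30] -2·(inner) — divide through by -2 ⇒ div: -3*(-x) = -15 or 15.
Step 4. [-3*(-x) = -15 or 15] LHS = -3·(…); ÷-3 both sides. So div: -x = 5 or -5.
Step 5. [-x = 5 or -5] leading − — multiply by −1. So neg: x = -5 or 5.

Answer: x ∈ {-5, 5}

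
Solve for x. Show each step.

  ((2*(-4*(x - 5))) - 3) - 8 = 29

Step 1. [((2*(-4*(x - 5))) - 3) - 8 = 29] add 8: x sits inside (… - 8). So sub: (2*(-4*(x - 5))) - 3 = 37.
Step 2. [(2*(-4*(x - 5))) - 3 = 37] peel the -3: add 3 from each side. So sub: 2*(-4*(x - 5)) = 40.
Step 3. [2*(-4*(x - 5)) = 40] divide by the outer 2. So div: -4*(x - 5) = 20.
Step 4. [-4*(x - 5) = 20] leading coefficient -4: divide by -4. So div: x - 5 = -5.
Step 5. [x - 5 = -5] 5 comes off first (add 5). So sub: x = 0.

Answer: x ∈ {0}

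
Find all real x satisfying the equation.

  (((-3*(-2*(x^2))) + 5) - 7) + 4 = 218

Step 1. [(((-3*(-2*(x^2))) + 5) - 7) + 4 = 218] +4 is outermost — subtract 4 both sides. So sub: ((-3*(-2*(x^2))) + 5) - 7 = 214.
Step 2. [((-3*(-2*(x^2))) + 5) - 7 = 214] add 7: x sits inside (… - 7) ⇒ sub: (-3*(-2*(x^2))) + 5 = 221.
Step 3. [(-3*(-2*(x^2))) + 5 = 221] the outer +5 inverts by subtracting 5. So sub: -3*(-2*(x^2)) = 216.
Step 4. [-3*(-2*(x^2)) = 216] LHS = -3·(…); ÷-3 both sides, so div: -2*(x^2) = -72.
Step 5. [-2*(x^2) = -72] divide by the outer -2 ⇒ div: x^2 = 36.
Step 6. [x^2 = 36] 36 ≥ 0, LHS is (·)² — take ±√. So sqrt: x = 6 or -6.

Answer: x ∈ {-6, 6}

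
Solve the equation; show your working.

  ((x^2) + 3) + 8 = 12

Step 1. [((x^2) + 3) + 8 = 12] 8 comes off first (subtract 8) ⇒ sub: (x^2) + 3 = 4.
Step 2. [(x^2) + 3 = 4] the outer +3 inverts by subtracting 3 ⇒ sub: x^2 = 1.
Step 3. [x^2 = 1] √ both sides: 1 ≥ 0 gives two branches ⇒ sqrt: x = 1 or -1.

Answer: x ∈ {-1, 1}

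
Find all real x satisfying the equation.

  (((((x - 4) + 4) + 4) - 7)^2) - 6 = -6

Step 1. [(((((x - 4) + 4) + 4) - 7)^2) - 6 = -6] 6 comes off first (add 6) ⇒ sub: ((((x - 4) + 4) + 4) - 7)^2 = 0.
Step 2. [((((x - 4) + 4) + 4) - 7)^2 = 0] √ both sides: 0 ≥ 0 gives two branches ⇒ sqrt: (((x - 4) + 4) + 4) - 7 = 0.
Step 3. [(((x - 4) + 4) + 4) - 7 = 0] -7 is outermost — add 7 both sides, so sub: ((x - 4) + 4) + 4 = 7.
Step 4. [((x - 4) + 4) + 4 = 7] subtract 4: x sits inside (… + 4). So sub: (x - 4) + 4 = 3.
Step 5. [(x - 4) + 4 = 3] subtract 4: x sits inside (… + 4) ⇒ sub: x - 4 = -1.
Step 6. [x - 4 = -1] peel the -4: add 4 from each side. So sub: x = 3.

Answer: x ∈ {3}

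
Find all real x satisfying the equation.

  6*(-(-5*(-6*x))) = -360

Step 1. [6*(-(-5*(-6*x))) = -360] LHS = 6·(…); ÷6 both sides. So div: -(-5*(-6*x)) = -60.
Step 2. [-(-5*(-6*x)) = -60] flip signs both sides, so neg: -5*(-6*x) = 60.
Step 3. [-5*(-6*x) = 60] -5 out front; divide by -5, so div: -6*x = -12.
Step 4. [-6*x = -12] leading coefficient -6: divide by -6. So div: x = 2.

Answer: x ∈ {2}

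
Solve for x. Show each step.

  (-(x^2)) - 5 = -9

Step 1. [(-(x^2)) - 5 = -9] -5 is outermost — add 5 both sides. So sub: -(x^2) = -4.
Step 2. [-(x^2) = -4] LHS negated; negate both sides, so neg: x^2 = 4.
Step 3. [x^2 = 4] √ both sides: 4 ≥ 0 gives two branches. So sqrt: x = 2 or -2.

Answer: x ∈ {-2, 2}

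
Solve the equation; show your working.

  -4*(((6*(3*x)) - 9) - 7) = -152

Step 1. [-4*(((6*(3*x)) - 9) - 7) = -152] -4 out front; divide by -4, so div: ((6*(3*x)) - 9) - 7 = 38.
Step 2. [((6*(3*x)) - 9) - 7 = 38] peel the -7: add 7 from each side. So sub: (6*(3*x)) - 9 = 45.
Step 3. [(6*(3*x)) - 9 = 45] peel the -9: add 9 from each side, so sub: 6*(3*x) = 54.
Step 4. [6*(3*x) = 54] leading coefficient 6: divide by 6. So div: 3*x = 9.
Step 5. [3*x = 9] leading coefficient 3: divide by 3 ⇒ div: x = 3.

Answer: x ∈ {3}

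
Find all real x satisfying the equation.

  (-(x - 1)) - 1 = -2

Step 1. [(-(x - 1)) - 1 = -2] peel the -1: add 1 from each side ⇒ sub: -(x - 1) = -1.
Step 2. [-(x - 1) = -1] flip signs both sides ⇒ neg: x - 1 = 1.
Step 3. [x - 1 = 1] 1 comes off first (add 1), so sub: x = 2.

Answer: x ∈ {2}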